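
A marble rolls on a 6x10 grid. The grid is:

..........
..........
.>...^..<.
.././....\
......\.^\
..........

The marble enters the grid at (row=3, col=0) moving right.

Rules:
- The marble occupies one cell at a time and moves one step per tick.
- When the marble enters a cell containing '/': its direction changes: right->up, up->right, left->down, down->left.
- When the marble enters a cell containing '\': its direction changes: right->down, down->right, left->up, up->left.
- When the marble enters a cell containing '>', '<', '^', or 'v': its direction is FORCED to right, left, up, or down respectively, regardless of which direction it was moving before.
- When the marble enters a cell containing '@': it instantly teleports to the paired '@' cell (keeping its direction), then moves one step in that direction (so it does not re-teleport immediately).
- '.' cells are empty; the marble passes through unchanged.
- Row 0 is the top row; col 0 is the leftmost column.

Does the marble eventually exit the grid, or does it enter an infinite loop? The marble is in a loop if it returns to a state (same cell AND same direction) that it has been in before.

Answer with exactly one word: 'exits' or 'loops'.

Answer: exits

Derivation:
Step 1: enter (3,0), '.' pass, move right to (3,1)
Step 2: enter (3,1), '.' pass, move right to (3,2)
Step 3: enter (3,2), '/' deflects right->up, move up to (2,2)
Step 4: enter (2,2), '.' pass, move up to (1,2)
Step 5: enter (1,2), '.' pass, move up to (0,2)
Step 6: enter (0,2), '.' pass, move up to (-1,2)
Step 7: at (-1,2) — EXIT via top edge, pos 2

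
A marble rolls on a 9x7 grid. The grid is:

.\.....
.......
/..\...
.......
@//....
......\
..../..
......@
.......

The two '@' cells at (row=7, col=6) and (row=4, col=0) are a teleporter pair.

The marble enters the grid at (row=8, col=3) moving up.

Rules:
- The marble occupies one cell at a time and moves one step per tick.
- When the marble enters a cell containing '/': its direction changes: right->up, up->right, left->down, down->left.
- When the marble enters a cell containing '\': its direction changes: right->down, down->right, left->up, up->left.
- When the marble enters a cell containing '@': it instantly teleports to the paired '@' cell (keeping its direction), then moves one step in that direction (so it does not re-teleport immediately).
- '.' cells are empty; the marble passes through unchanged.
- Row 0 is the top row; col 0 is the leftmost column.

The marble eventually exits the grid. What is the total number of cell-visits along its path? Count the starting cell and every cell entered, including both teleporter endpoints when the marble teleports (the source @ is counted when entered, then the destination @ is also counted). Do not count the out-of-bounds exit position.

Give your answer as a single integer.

Step 1: enter (8,3), '.' pass, move up to (7,3)
Step 2: enter (7,3), '.' pass, move up to (6,3)
Step 3: enter (6,3), '.' pass, move up to (5,3)
Step 4: enter (5,3), '.' pass, move up to (4,3)
Step 5: enter (4,3), '.' pass, move up to (3,3)
Step 6: enter (3,3), '.' pass, move up to (2,3)
Step 7: enter (2,3), '\' deflects up->left, move left to (2,2)
Step 8: enter (2,2), '.' pass, move left to (2,1)
Step 9: enter (2,1), '.' pass, move left to (2,0)
Step 10: enter (2,0), '/' deflects left->down, move down to (3,0)
Step 11: enter (3,0), '.' pass, move down to (4,0)
Step 12: enter (4,0), '@' teleport (4,0)->(7,6), also enter (7,6), move down to (8,6)
Step 13: enter (8,6), '.' pass, move down to (9,6)
Step 14: at (9,6) — EXIT via bottom edge, pos 6
Path length (cell visits): 14

Answer: 14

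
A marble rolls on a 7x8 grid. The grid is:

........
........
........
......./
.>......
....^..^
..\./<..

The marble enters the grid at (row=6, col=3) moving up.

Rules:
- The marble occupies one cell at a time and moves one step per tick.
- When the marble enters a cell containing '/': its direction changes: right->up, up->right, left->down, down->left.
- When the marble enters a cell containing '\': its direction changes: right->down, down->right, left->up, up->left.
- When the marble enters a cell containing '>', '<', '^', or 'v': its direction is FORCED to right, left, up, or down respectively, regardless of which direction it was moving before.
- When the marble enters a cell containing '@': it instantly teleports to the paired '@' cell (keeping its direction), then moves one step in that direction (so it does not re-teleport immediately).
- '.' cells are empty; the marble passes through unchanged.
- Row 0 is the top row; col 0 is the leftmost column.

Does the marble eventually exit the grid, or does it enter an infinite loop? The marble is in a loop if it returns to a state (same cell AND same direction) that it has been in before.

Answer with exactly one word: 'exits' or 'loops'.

Answer: exits

Derivation:
Step 1: enter (6,3), '.' pass, move up to (5,3)
Step 2: enter (5,3), '.' pass, move up to (4,3)
Step 3: enter (4,3), '.' pass, move up to (3,3)
Step 4: enter (3,3), '.' pass, move up to (2,3)
Step 5: enter (2,3), '.' pass, move up to (1,3)
Step 6: enter (1,3), '.' pass, move up to (0,3)
Step 7: enter (0,3), '.' pass, move up to (-1,3)
Step 8: at (-1,3) — EXIT via top edge, pos 3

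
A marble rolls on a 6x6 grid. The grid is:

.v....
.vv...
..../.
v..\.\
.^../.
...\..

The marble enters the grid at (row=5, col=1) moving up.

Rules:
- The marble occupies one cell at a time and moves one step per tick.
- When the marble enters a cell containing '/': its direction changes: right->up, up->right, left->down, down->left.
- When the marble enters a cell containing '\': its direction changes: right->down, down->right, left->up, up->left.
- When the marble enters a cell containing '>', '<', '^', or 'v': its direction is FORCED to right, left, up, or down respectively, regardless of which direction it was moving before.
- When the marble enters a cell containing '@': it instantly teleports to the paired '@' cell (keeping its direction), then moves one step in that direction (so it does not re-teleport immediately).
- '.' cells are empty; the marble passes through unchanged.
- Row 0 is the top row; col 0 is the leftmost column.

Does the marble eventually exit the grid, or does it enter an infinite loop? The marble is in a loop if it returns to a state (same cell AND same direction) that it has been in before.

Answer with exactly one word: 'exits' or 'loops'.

Step 1: enter (5,1), '.' pass, move up to (4,1)
Step 2: enter (4,1), '^' forces up->up, move up to (3,1)
Step 3: enter (3,1), '.' pass, move up to (2,1)
Step 4: enter (2,1), '.' pass, move up to (1,1)
Step 5: enter (1,1), 'v' forces up->down, move down to (2,1)
Step 6: enter (2,1), '.' pass, move down to (3,1)
Step 7: enter (3,1), '.' pass, move down to (4,1)
Step 8: enter (4,1), '^' forces down->up, move up to (3,1)
Step 9: at (3,1) dir=up — LOOP DETECTED (seen before)

Answer: loops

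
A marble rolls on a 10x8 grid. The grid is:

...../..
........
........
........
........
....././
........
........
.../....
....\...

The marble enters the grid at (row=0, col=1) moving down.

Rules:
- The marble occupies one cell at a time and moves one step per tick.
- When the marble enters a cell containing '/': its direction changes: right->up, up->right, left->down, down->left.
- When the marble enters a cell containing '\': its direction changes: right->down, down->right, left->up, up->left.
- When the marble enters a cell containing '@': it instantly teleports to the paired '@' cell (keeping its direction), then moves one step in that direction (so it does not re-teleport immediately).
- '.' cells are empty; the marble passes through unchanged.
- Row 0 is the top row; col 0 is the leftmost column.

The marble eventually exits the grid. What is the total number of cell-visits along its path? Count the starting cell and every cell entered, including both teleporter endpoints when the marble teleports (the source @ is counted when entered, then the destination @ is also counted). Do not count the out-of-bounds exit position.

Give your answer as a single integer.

Step 1: enter (0,1), '.' pass, move down to (1,1)
Step 2: enter (1,1), '.' pass, move down to (2,1)
Step 3: enter (2,1), '.' pass, move down to (3,1)
Step 4: enter (3,1), '.' pass, move down to (4,1)
Step 5: enter (4,1), '.' pass, move down to (5,1)
Step 6: enter (5,1), '.' pass, move down to (6,1)
Step 7: enter (6,1), '.' pass, move down to (7,1)
Step 8: enter (7,1), '.' pass, move down to (8,1)
Step 9: enter (8,1), '.' pass, move down to (9,1)
Step 10: enter (9,1), '.' pass, move down to (10,1)
Step 11: at (10,1) — EXIT via bottom edge, pos 1
Path length (cell visits): 10

Answer: 10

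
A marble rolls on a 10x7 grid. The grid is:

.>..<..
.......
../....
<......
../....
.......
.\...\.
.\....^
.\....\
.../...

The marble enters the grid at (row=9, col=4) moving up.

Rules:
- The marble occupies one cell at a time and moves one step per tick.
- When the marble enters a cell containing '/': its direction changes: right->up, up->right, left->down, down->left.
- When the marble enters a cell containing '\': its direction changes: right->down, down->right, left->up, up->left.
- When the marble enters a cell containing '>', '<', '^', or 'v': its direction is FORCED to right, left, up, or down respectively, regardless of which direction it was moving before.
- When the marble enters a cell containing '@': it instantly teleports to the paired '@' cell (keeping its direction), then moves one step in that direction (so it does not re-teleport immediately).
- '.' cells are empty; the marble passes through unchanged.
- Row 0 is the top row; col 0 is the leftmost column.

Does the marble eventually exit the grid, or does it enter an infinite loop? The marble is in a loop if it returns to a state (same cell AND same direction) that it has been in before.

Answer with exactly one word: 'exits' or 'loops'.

Step 1: enter (9,4), '.' pass, move up to (8,4)
Step 2: enter (8,4), '.' pass, move up to (7,4)
Step 3: enter (7,4), '.' pass, move up to (6,4)
Step 4: enter (6,4), '.' pass, move up to (5,4)
Step 5: enter (5,4), '.' pass, move up to (4,4)
Step 6: enter (4,4), '.' pass, move up to (3,4)
Step 7: enter (3,4), '.' pass, move up to (2,4)
Step 8: enter (2,4), '.' pass, move up to (1,4)
Step 9: enter (1,4), '.' pass, move up to (0,4)
Step 10: enter (0,4), '<' forces up->left, move left to (0,3)
Step 11: enter (0,3), '.' pass, move left to (0,2)
Step 12: enter (0,2), '.' pass, move left to (0,1)
Step 13: enter (0,1), '>' forces left->right, move right to (0,2)
Step 14: enter (0,2), '.' pass, move right to (0,3)
Step 15: enter (0,3), '.' pass, move right to (0,4)
Step 16: enter (0,4), '<' forces right->left, move left to (0,3)
Step 17: at (0,3) dir=left — LOOP DETECTED (seen before)

Answer: loops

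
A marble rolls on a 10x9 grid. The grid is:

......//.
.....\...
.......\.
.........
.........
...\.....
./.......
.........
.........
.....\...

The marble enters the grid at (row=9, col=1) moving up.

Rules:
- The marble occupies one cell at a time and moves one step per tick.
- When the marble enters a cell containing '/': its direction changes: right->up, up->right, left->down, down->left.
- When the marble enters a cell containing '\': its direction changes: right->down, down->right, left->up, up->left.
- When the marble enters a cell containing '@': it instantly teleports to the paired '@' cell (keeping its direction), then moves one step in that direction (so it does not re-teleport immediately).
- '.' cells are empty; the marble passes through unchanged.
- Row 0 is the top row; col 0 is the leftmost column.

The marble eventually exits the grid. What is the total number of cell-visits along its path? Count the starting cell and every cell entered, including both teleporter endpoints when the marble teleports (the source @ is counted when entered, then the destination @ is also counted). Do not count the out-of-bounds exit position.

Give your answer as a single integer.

Answer: 11

Derivation:
Step 1: enter (9,1), '.' pass, move up to (8,1)
Step 2: enter (8,1), '.' pass, move up to (7,1)
Step 3: enter (7,1), '.' pass, move up to (6,1)
Step 4: enter (6,1), '/' deflects up->right, move right to (6,2)
Step 5: enter (6,2), '.' pass, move right to (6,3)
Step 6: enter (6,3), '.' pass, move right to (6,4)
Step 7: enter (6,4), '.' pass, move right to (6,5)
Step 8: enter (6,5), '.' pass, move right to (6,6)
Step 9: enter (6,6), '.' pass, move right to (6,7)
Step 10: enter (6,7), '.' pass, move right to (6,8)
Step 11: enter (6,8), '.' pass, move right to (6,9)
Step 12: at (6,9) — EXIT via right edge, pos 6
Path length (cell visits): 11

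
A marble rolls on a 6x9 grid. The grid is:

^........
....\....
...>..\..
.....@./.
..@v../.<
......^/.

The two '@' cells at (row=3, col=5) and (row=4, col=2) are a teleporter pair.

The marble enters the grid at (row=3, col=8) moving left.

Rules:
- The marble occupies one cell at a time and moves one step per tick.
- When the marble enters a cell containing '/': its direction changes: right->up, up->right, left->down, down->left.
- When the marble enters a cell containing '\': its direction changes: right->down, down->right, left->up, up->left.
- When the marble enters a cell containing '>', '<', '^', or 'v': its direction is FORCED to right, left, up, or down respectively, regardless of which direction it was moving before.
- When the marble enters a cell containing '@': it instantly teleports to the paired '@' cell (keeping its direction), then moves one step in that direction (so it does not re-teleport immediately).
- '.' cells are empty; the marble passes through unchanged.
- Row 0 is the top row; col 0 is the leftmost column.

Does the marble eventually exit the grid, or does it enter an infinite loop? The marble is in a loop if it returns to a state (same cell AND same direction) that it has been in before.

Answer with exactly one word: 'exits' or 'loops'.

Step 1: enter (3,8), '.' pass, move left to (3,7)
Step 2: enter (3,7), '/' deflects left->down, move down to (4,7)
Step 3: enter (4,7), '.' pass, move down to (5,7)
Step 4: enter (5,7), '/' deflects down->left, move left to (5,6)
Step 5: enter (5,6), '^' forces left->up, move up to (4,6)
Step 6: enter (4,6), '/' deflects up->right, move right to (4,7)
Step 7: enter (4,7), '.' pass, move right to (4,8)
Step 8: enter (4,8), '<' forces right->left, move left to (4,7)
Step 9: enter (4,7), '.' pass, move left to (4,6)
Step 10: enter (4,6), '/' deflects left->down, move down to (5,6)
Step 11: enter (5,6), '^' forces down->up, move up to (4,6)
Step 12: at (4,6) dir=up — LOOP DETECTED (seen before)

Answer: loops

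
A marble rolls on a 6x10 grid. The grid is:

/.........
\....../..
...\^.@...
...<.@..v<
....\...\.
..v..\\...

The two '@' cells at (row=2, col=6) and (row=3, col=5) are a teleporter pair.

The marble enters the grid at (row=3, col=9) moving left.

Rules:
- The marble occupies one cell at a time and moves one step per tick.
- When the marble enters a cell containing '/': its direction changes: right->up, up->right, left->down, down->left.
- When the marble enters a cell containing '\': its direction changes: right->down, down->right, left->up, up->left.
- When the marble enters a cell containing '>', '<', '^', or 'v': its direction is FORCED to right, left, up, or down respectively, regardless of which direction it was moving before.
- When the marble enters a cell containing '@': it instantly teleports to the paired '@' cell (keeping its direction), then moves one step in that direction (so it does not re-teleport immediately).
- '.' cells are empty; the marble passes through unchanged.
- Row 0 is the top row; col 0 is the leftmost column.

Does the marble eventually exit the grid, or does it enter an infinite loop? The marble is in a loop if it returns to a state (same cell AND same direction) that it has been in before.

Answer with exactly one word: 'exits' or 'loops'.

Answer: exits

Derivation:
Step 1: enter (3,9), '<' forces left->left, move left to (3,8)
Step 2: enter (3,8), 'v' forces left->down, move down to (4,8)
Step 3: enter (4,8), '\' deflects down->right, move right to (4,9)
Step 4: enter (4,9), '.' pass, move right to (4,10)
Step 5: at (4,10) — EXIT via right edge, pos 4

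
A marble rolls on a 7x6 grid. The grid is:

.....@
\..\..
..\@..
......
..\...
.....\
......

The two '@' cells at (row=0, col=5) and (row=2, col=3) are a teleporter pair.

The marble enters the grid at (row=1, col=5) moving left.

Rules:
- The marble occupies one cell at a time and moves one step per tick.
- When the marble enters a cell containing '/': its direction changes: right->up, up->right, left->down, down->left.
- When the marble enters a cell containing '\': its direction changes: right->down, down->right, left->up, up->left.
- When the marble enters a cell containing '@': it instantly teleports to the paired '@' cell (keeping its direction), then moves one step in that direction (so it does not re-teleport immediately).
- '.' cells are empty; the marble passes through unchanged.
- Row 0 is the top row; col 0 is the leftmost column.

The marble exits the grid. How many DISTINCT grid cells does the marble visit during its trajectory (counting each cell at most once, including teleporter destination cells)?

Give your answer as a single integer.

Step 1: enter (1,5), '.' pass, move left to (1,4)
Step 2: enter (1,4), '.' pass, move left to (1,3)
Step 3: enter (1,3), '\' deflects left->up, move up to (0,3)
Step 4: enter (0,3), '.' pass, move up to (-1,3)
Step 5: at (-1,3) — EXIT via top edge, pos 3
Distinct cells visited: 4 (path length 4)

Answer: 4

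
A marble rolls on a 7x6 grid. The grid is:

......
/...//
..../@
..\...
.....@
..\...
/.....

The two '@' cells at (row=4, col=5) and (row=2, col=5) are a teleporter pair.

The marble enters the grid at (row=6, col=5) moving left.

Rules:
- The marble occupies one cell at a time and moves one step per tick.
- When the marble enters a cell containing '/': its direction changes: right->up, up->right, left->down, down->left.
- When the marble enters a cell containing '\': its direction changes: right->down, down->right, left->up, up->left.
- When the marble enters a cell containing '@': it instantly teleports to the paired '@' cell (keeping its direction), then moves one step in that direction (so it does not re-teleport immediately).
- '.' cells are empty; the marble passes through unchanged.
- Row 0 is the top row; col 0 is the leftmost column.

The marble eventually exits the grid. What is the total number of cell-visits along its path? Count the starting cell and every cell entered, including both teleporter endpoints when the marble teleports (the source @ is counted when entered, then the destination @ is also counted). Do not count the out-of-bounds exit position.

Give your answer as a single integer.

Step 1: enter (6,5), '.' pass, move left to (6,4)
Step 2: enter (6,4), '.' pass, move left to (6,3)
Step 3: enter (6,3), '.' pass, move left to (6,2)
Step 4: enter (6,2), '.' pass, move left to (6,1)
Step 5: enter (6,1), '.' pass, move left to (6,0)
Step 6: enter (6,0), '/' deflects left->down, move down to (7,0)
Step 7: at (7,0) — EXIT via bottom edge, pos 0
Path length (cell visits): 6

Answer: 6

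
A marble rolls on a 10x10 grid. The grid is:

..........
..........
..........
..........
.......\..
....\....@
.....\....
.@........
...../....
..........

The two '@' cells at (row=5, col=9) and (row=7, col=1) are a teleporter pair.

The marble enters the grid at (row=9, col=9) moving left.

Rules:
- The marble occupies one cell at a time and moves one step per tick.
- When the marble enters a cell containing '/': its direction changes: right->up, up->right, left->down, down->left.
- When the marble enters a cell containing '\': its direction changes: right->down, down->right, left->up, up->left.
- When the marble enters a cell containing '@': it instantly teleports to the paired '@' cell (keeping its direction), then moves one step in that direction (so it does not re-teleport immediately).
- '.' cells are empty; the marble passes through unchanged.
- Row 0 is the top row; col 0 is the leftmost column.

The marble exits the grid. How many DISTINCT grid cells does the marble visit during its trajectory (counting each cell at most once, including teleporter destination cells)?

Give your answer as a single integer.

Step 1: enter (9,9), '.' pass, move left to (9,8)
Step 2: enter (9,8), '.' pass, move left to (9,7)
Step 3: enter (9,7), '.' pass, move left to (9,6)
Step 4: enter (9,6), '.' pass, move left to (9,5)
Step 5: enter (9,5), '.' pass, move left to (9,4)
Step 6: enter (9,4), '.' pass, move left to (9,3)
Step 7: enter (9,3), '.' pass, move left to (9,2)
Step 8: enter (9,2), '.' pass, move left to (9,1)
Step 9: enter (9,1), '.' pass, move left to (9,0)
Step 10: enter (9,0), '.' pass, move left to (9,-1)
Step 11: at (9,-1) — EXIT via left edge, pos 9
Distinct cells visited: 10 (path length 10)

Answer: 10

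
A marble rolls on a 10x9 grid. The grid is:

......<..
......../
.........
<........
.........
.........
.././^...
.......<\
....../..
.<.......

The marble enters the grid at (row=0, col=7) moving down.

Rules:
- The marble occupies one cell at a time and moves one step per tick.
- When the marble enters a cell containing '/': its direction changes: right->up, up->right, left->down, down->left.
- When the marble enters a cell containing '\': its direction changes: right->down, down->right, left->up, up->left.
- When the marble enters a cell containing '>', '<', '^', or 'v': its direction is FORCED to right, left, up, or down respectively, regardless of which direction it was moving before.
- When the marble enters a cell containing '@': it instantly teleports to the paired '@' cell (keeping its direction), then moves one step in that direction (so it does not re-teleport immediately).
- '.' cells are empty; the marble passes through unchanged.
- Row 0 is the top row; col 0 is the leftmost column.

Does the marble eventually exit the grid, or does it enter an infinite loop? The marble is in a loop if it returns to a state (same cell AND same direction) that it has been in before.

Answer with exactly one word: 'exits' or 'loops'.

Answer: exits

Derivation:
Step 1: enter (0,7), '.' pass, move down to (1,7)
Step 2: enter (1,7), '.' pass, move down to (2,7)
Step 3: enter (2,7), '.' pass, move down to (3,7)
Step 4: enter (3,7), '.' pass, move down to (4,7)
Step 5: enter (4,7), '.' pass, move down to (5,7)
Step 6: enter (5,7), '.' pass, move down to (6,7)
Step 7: enter (6,7), '.' pass, move down to (7,7)
Step 8: enter (7,7), '<' forces down->left, move left to (7,6)
Step 9: enter (7,6), '.' pass, move left to (7,5)
Step 10: enter (7,5), '.' pass, move left to (7,4)
Step 11: enter (7,4), '.' pass, move left to (7,3)
Step 12: enter (7,3), '.' pass, move left to (7,2)
Step 13: enter (7,2), '.' pass, move left to (7,1)
Step 14: enter (7,1), '.' pass, move left to (7,0)
Step 15: enter (7,0), '.' pass, move left to (7,-1)
Step 16: at (7,-1) — EXIT via left edge, pos 7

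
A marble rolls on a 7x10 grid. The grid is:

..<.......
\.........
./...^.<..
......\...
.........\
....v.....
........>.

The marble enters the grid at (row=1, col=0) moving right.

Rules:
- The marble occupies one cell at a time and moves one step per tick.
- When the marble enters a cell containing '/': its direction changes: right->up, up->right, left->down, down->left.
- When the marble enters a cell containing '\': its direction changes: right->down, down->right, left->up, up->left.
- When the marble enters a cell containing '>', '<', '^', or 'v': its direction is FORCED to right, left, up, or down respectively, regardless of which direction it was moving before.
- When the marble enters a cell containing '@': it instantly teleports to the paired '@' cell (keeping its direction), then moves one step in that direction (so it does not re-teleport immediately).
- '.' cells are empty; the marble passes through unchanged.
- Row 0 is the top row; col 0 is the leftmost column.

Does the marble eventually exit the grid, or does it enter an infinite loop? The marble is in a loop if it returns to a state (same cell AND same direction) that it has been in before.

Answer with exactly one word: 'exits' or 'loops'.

Step 1: enter (1,0), '\' deflects right->down, move down to (2,0)
Step 2: enter (2,0), '.' pass, move down to (3,0)
Step 3: enter (3,0), '.' pass, move down to (4,0)
Step 4: enter (4,0), '.' pass, move down to (5,0)
Step 5: enter (5,0), '.' pass, move down to (6,0)
Step 6: enter (6,0), '.' pass, move down to (7,0)
Step 7: at (7,0) — EXIT via bottom edge, pos 0

Answer: exits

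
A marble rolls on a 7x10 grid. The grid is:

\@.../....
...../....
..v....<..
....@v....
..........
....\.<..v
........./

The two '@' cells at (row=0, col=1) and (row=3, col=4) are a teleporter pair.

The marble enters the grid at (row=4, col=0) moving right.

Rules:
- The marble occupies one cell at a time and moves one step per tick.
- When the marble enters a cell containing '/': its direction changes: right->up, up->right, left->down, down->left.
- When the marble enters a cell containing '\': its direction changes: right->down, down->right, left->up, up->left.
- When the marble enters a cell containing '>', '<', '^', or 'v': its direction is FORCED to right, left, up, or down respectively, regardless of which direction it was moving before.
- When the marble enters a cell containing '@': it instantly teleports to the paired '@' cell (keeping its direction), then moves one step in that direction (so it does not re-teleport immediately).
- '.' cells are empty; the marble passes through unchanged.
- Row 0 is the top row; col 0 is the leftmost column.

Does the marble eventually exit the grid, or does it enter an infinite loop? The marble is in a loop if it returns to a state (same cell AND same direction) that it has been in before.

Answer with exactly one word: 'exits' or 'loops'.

Step 1: enter (4,0), '.' pass, move right to (4,1)
Step 2: enter (4,1), '.' pass, move right to (4,2)
Step 3: enter (4,2), '.' pass, move right to (4,3)
Step 4: enter (4,3), '.' pass, move right to (4,4)
Step 5: enter (4,4), '.' pass, move right to (4,5)
Step 6: enter (4,5), '.' pass, move right to (4,6)
Step 7: enter (4,6), '.' pass, move right to (4,7)
Step 8: enter (4,7), '.' pass, move right to (4,8)
Step 9: enter (4,8), '.' pass, move right to (4,9)
Step 10: enter (4,9), '.' pass, move right to (4,10)
Step 11: at (4,10) — EXIT via right edge, pos 4

Answer: exits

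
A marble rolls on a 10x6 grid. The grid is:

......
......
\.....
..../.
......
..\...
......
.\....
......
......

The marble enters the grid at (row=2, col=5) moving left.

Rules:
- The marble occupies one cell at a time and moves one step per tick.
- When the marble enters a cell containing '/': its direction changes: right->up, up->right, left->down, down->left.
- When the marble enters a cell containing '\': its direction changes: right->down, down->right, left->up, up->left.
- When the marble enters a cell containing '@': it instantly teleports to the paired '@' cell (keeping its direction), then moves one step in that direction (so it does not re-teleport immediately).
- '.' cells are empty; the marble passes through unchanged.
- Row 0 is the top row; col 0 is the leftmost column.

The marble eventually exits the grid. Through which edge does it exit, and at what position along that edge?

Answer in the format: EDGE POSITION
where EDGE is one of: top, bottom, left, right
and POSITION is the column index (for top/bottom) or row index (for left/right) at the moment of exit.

Step 1: enter (2,5), '.' pass, move left to (2,4)
Step 2: enter (2,4), '.' pass, move left to (2,3)
Step 3: enter (2,3), '.' pass, move left to (2,2)
Step 4: enter (2,2), '.' pass, move left to (2,1)
Step 5: enter (2,1), '.' pass, move left to (2,0)
Step 6: enter (2,0), '\' deflects left->up, move up to (1,0)
Step 7: enter (1,0), '.' pass, move up to (0,0)
Step 8: enter (0,0), '.' pass, move up to (-1,0)
Step 9: at (-1,0) — EXIT via top edge, pos 0

Answer: top 0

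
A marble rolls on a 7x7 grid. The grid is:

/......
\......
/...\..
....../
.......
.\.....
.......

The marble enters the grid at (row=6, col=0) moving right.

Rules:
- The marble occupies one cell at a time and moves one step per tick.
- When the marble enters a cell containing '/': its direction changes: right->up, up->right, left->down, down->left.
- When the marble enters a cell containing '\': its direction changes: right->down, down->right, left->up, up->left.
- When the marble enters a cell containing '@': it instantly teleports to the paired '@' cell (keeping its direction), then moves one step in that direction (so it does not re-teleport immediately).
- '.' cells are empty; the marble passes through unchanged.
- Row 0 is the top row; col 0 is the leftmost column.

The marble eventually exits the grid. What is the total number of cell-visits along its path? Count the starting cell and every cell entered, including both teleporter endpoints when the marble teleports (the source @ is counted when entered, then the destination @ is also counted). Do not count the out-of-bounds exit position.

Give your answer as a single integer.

Step 1: enter (6,0), '.' pass, move right to (6,1)
Step 2: enter (6,1), '.' pass, move right to (6,2)
Step 3: enter (6,2), '.' pass, move right to (6,3)
Step 4: enter (6,3), '.' pass, move right to (6,4)
Step 5: enter (6,4), '.' pass, move right to (6,5)
Step 6: enter (6,5), '.' pass, move right to (6,6)
Step 7: enter (6,6), '.' pass, move right to (6,7)
Step 8: at (6,7) — EXIT via right edge, pos 6
Path length (cell visits): 7

Answer: 7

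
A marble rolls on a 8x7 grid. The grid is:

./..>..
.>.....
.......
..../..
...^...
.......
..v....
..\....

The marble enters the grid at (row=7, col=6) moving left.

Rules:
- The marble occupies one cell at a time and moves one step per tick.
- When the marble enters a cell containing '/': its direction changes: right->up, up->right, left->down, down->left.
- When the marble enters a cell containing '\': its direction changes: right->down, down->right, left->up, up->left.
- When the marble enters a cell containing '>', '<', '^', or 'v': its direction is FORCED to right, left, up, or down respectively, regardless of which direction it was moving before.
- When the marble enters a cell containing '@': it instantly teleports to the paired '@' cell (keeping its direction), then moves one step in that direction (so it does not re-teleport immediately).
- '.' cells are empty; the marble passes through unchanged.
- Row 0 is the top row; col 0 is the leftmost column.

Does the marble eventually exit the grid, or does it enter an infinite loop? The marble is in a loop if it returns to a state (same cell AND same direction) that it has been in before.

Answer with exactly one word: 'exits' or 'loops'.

Step 1: enter (7,6), '.' pass, move left to (7,5)
Step 2: enter (7,5), '.' pass, move left to (7,4)
Step 3: enter (7,4), '.' pass, move left to (7,3)
Step 4: enter (7,3), '.' pass, move left to (7,2)
Step 5: enter (7,2), '\' deflects left->up, move up to (6,2)
Step 6: enter (6,2), 'v' forces up->down, move down to (7,2)
Step 7: enter (7,2), '\' deflects down->right, move right to (7,3)
Step 8: enter (7,3), '.' pass, move right to (7,4)
Step 9: enter (7,4), '.' pass, move right to (7,5)
Step 10: enter (7,5), '.' pass, move right to (7,6)
Step 11: enter (7,6), '.' pass, move right to (7,7)
Step 12: at (7,7) — EXIT via right edge, pos 7

Answer: exits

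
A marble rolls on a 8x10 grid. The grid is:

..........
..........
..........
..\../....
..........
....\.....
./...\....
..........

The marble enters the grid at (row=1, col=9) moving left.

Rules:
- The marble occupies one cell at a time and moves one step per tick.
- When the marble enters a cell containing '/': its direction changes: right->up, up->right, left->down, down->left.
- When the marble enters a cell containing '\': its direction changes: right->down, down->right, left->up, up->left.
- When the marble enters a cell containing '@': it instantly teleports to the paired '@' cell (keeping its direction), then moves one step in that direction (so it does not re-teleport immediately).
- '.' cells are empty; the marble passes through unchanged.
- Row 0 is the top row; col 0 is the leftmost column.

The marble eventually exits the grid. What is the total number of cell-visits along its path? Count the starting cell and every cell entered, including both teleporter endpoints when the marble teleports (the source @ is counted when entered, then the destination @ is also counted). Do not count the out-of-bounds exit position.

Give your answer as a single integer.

Answer: 10

Derivation:
Step 1: enter (1,9), '.' pass, move left to (1,8)
Step 2: enter (1,8), '.' pass, move left to (1,7)
Step 3: enter (1,7), '.' pass, move left to (1,6)
Step 4: enter (1,6), '.' pass, move left to (1,5)
Step 5: enter (1,5), '.' pass, move left to (1,4)
Step 6: enter (1,4), '.' pass, move left to (1,3)
Step 7: enter (1,3), '.' pass, move left to (1,2)
Step 8: enter (1,2), '.' pass, move left to (1,1)
Step 9: enter (1,1), '.' pass, move left to (1,0)
Step 10: enter (1,0), '.' pass, move left to (1,-1)
Step 11: at (1,-1) — EXIT via left edge, pos 1
Path length (cell visits): 10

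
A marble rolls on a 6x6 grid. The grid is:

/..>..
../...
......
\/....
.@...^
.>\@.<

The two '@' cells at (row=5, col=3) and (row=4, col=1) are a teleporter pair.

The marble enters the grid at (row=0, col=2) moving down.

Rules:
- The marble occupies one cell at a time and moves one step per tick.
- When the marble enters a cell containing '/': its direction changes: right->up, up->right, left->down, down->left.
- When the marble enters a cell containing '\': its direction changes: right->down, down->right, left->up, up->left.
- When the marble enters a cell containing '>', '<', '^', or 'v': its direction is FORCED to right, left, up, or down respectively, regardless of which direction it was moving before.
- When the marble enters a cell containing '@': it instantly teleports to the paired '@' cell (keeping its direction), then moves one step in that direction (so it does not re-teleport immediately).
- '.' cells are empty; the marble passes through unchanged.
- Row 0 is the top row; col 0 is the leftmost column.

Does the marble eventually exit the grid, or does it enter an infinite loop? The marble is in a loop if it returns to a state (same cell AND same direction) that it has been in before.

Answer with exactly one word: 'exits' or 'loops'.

Answer: exits

Derivation:
Step 1: enter (0,2), '.' pass, move down to (1,2)
Step 2: enter (1,2), '/' deflects down->left, move left to (1,1)
Step 3: enter (1,1), '.' pass, move left to (1,0)
Step 4: enter (1,0), '.' pass, move left to (1,-1)
Step 5: at (1,-1) — EXIT via left edge, pos 1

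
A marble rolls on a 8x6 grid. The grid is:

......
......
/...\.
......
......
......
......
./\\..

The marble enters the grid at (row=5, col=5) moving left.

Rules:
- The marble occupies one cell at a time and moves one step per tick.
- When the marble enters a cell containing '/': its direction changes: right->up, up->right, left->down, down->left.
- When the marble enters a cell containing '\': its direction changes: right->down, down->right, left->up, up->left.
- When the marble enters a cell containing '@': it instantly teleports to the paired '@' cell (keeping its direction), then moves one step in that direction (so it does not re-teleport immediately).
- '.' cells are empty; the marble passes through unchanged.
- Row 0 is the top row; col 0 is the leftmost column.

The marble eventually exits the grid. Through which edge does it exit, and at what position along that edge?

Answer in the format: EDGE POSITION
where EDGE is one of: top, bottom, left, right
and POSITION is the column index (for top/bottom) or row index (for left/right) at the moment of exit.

Answer: left 5

Derivation:
Step 1: enter (5,5), '.' pass, move left to (5,4)
Step 2: enter (5,4), '.' pass, move left to (5,3)
Step 3: enter (5,3), '.' pass, move left to (5,2)
Step 4: enter (5,2), '.' pass, move left to (5,1)
Step 5: enter (5,1), '.' pass, move left to (5,0)
Step 6: enter (5,0), '.' pass, move left to (5,-1)
Step 7: at (5,-1) — EXIT via left edge, pos 5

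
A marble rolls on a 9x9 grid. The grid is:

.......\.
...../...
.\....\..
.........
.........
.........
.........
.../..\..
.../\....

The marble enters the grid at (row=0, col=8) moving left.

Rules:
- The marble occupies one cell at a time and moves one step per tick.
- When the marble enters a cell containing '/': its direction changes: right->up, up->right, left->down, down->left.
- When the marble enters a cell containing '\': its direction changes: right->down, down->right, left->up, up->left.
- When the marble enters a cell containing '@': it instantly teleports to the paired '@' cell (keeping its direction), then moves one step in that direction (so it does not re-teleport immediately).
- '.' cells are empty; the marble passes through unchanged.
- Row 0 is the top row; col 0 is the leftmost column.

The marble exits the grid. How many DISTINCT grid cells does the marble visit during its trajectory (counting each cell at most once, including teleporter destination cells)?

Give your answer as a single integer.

Step 1: enter (0,8), '.' pass, move left to (0,7)
Step 2: enter (0,7), '\' deflects left->up, move up to (-1,7)
Step 3: at (-1,7) — EXIT via top edge, pos 7
Distinct cells visited: 2 (path length 2)

Answer: 2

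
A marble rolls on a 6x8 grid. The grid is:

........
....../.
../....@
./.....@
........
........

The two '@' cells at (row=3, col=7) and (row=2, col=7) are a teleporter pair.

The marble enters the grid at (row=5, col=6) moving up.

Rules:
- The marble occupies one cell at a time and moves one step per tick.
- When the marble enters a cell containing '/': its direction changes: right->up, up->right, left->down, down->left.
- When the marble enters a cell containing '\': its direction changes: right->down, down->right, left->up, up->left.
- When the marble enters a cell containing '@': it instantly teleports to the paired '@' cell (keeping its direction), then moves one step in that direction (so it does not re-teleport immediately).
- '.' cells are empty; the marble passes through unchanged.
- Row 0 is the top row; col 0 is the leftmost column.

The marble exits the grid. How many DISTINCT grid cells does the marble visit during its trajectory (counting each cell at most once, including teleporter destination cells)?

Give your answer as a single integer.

Step 1: enter (5,6), '.' pass, move up to (4,6)
Step 2: enter (4,6), '.' pass, move up to (3,6)
Step 3: enter (3,6), '.' pass, move up to (2,6)
Step 4: enter (2,6), '.' pass, move up to (1,6)
Step 5: enter (1,6), '/' deflects up->right, move right to (1,7)
Step 6: enter (1,7), '.' pass, move right to (1,8)
Step 7: at (1,8) — EXIT via right edge, pos 1
Distinct cells visited: 6 (path length 6)

Answer: 6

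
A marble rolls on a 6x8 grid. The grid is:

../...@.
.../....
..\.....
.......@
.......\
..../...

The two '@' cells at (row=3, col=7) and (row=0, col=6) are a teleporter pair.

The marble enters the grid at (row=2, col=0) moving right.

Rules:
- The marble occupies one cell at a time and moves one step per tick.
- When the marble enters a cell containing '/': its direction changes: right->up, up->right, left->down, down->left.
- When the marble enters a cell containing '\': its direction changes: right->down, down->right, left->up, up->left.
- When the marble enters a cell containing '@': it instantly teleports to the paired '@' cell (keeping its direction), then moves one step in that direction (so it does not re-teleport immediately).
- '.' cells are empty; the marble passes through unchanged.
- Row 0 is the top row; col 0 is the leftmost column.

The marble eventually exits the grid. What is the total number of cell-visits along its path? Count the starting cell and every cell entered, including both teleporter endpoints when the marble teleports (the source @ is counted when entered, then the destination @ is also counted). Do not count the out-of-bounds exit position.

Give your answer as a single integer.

Answer: 6

Derivation:
Step 1: enter (2,0), '.' pass, move right to (2,1)
Step 2: enter (2,1), '.' pass, move right to (2,2)
Step 3: enter (2,2), '\' deflects right->down, move down to (3,2)
Step 4: enter (3,2), '.' pass, move down to (4,2)
Step 5: enter (4,2), '.' pass, move down to (5,2)
Step 6: enter (5,2), '.' pass, move down to (6,2)
Step 7: at (6,2) — EXIT via bottom edge, pos 2
Path length (cell visits): 6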